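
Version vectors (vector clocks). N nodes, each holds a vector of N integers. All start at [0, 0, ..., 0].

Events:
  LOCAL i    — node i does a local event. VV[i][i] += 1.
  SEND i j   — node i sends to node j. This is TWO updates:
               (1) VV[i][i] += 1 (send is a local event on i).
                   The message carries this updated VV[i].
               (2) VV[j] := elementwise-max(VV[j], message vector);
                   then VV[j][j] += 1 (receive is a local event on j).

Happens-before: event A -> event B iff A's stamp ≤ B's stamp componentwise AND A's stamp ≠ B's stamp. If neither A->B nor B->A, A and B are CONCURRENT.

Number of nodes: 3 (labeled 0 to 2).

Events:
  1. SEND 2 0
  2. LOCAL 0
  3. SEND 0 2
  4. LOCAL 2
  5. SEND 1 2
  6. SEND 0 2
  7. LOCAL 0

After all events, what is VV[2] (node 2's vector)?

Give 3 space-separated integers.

Answer: 4 1 5

Derivation:
Initial: VV[0]=[0, 0, 0]
Initial: VV[1]=[0, 0, 0]
Initial: VV[2]=[0, 0, 0]
Event 1: SEND 2->0: VV[2][2]++ -> VV[2]=[0, 0, 1], msg_vec=[0, 0, 1]; VV[0]=max(VV[0],msg_vec) then VV[0][0]++ -> VV[0]=[1, 0, 1]
Event 2: LOCAL 0: VV[0][0]++ -> VV[0]=[2, 0, 1]
Event 3: SEND 0->2: VV[0][0]++ -> VV[0]=[3, 0, 1], msg_vec=[3, 0, 1]; VV[2]=max(VV[2],msg_vec) then VV[2][2]++ -> VV[2]=[3, 0, 2]
Event 4: LOCAL 2: VV[2][2]++ -> VV[2]=[3, 0, 3]
Event 5: SEND 1->2: VV[1][1]++ -> VV[1]=[0, 1, 0], msg_vec=[0, 1, 0]; VV[2]=max(VV[2],msg_vec) then VV[2][2]++ -> VV[2]=[3, 1, 4]
Event 6: SEND 0->2: VV[0][0]++ -> VV[0]=[4, 0, 1], msg_vec=[4, 0, 1]; VV[2]=max(VV[2],msg_vec) then VV[2][2]++ -> VV[2]=[4, 1, 5]
Event 7: LOCAL 0: VV[0][0]++ -> VV[0]=[5, 0, 1]
Final vectors: VV[0]=[5, 0, 1]; VV[1]=[0, 1, 0]; VV[2]=[4, 1, 5]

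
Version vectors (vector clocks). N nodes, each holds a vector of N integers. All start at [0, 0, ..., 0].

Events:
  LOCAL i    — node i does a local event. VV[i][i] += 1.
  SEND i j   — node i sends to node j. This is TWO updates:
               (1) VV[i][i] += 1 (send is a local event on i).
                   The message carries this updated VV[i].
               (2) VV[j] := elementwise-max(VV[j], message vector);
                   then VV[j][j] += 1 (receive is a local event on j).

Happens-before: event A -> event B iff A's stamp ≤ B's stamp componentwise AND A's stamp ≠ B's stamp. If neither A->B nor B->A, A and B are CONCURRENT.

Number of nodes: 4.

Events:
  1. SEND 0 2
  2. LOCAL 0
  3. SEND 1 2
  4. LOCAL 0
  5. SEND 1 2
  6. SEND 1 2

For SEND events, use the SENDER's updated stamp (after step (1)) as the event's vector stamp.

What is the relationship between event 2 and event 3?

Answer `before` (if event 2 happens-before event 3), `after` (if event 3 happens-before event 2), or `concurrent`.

Answer: concurrent

Derivation:
Initial: VV[0]=[0, 0, 0, 0]
Initial: VV[1]=[0, 0, 0, 0]
Initial: VV[2]=[0, 0, 0, 0]
Initial: VV[3]=[0, 0, 0, 0]
Event 1: SEND 0->2: VV[0][0]++ -> VV[0]=[1, 0, 0, 0], msg_vec=[1, 0, 0, 0]; VV[2]=max(VV[2],msg_vec) then VV[2][2]++ -> VV[2]=[1, 0, 1, 0]
Event 2: LOCAL 0: VV[0][0]++ -> VV[0]=[2, 0, 0, 0]
Event 3: SEND 1->2: VV[1][1]++ -> VV[1]=[0, 1, 0, 0], msg_vec=[0, 1, 0, 0]; VV[2]=max(VV[2],msg_vec) then VV[2][2]++ -> VV[2]=[1, 1, 2, 0]
Event 4: LOCAL 0: VV[0][0]++ -> VV[0]=[3, 0, 0, 0]
Event 5: SEND 1->2: VV[1][1]++ -> VV[1]=[0, 2, 0, 0], msg_vec=[0, 2, 0, 0]; VV[2]=max(VV[2],msg_vec) then VV[2][2]++ -> VV[2]=[1, 2, 3, 0]
Event 6: SEND 1->2: VV[1][1]++ -> VV[1]=[0, 3, 0, 0], msg_vec=[0, 3, 0, 0]; VV[2]=max(VV[2],msg_vec) then VV[2][2]++ -> VV[2]=[1, 3, 4, 0]
Event 2 stamp: [2, 0, 0, 0]
Event 3 stamp: [0, 1, 0, 0]
[2, 0, 0, 0] <= [0, 1, 0, 0]? False
[0, 1, 0, 0] <= [2, 0, 0, 0]? False
Relation: concurrent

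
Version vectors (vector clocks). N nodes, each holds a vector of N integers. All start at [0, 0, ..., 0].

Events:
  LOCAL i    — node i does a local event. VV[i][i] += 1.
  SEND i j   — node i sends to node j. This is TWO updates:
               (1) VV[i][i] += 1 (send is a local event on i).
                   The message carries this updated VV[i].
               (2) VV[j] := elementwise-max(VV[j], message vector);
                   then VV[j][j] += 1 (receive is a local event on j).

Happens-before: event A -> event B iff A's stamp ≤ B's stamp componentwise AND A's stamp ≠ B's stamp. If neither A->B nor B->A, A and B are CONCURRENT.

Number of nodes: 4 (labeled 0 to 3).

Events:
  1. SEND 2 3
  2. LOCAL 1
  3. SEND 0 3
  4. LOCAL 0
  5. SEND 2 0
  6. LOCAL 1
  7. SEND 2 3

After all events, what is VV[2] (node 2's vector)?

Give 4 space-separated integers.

Initial: VV[0]=[0, 0, 0, 0]
Initial: VV[1]=[0, 0, 0, 0]
Initial: VV[2]=[0, 0, 0, 0]
Initial: VV[3]=[0, 0, 0, 0]
Event 1: SEND 2->3: VV[2][2]++ -> VV[2]=[0, 0, 1, 0], msg_vec=[0, 0, 1, 0]; VV[3]=max(VV[3],msg_vec) then VV[3][3]++ -> VV[3]=[0, 0, 1, 1]
Event 2: LOCAL 1: VV[1][1]++ -> VV[1]=[0, 1, 0, 0]
Event 3: SEND 0->3: VV[0][0]++ -> VV[0]=[1, 0, 0, 0], msg_vec=[1, 0, 0, 0]; VV[3]=max(VV[3],msg_vec) then VV[3][3]++ -> VV[3]=[1, 0, 1, 2]
Event 4: LOCAL 0: VV[0][0]++ -> VV[0]=[2, 0, 0, 0]
Event 5: SEND 2->0: VV[2][2]++ -> VV[2]=[0, 0, 2, 0], msg_vec=[0, 0, 2, 0]; VV[0]=max(VV[0],msg_vec) then VV[0][0]++ -> VV[0]=[3, 0, 2, 0]
Event 6: LOCAL 1: VV[1][1]++ -> VV[1]=[0, 2, 0, 0]
Event 7: SEND 2->3: VV[2][2]++ -> VV[2]=[0, 0, 3, 0], msg_vec=[0, 0, 3, 0]; VV[3]=max(VV[3],msg_vec) then VV[3][3]++ -> VV[3]=[1, 0, 3, 3]
Final vectors: VV[0]=[3, 0, 2, 0]; VV[1]=[0, 2, 0, 0]; VV[2]=[0, 0, 3, 0]; VV[3]=[1, 0, 3, 3]

Answer: 0 0 3 0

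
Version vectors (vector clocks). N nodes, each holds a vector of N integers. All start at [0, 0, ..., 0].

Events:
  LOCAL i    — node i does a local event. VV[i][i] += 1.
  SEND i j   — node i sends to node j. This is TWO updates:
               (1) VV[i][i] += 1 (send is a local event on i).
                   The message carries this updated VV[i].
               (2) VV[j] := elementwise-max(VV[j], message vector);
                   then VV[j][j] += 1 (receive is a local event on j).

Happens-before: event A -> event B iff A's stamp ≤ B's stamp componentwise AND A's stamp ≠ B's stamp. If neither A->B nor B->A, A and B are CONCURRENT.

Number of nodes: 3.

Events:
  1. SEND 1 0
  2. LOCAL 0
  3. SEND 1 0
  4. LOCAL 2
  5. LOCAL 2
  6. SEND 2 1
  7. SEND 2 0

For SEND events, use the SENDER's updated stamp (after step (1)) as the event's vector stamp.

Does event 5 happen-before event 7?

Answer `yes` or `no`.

Answer: yes

Derivation:
Initial: VV[0]=[0, 0, 0]
Initial: VV[1]=[0, 0, 0]
Initial: VV[2]=[0, 0, 0]
Event 1: SEND 1->0: VV[1][1]++ -> VV[1]=[0, 1, 0], msg_vec=[0, 1, 0]; VV[0]=max(VV[0],msg_vec) then VV[0][0]++ -> VV[0]=[1, 1, 0]
Event 2: LOCAL 0: VV[0][0]++ -> VV[0]=[2, 1, 0]
Event 3: SEND 1->0: VV[1][1]++ -> VV[1]=[0, 2, 0], msg_vec=[0, 2, 0]; VV[0]=max(VV[0],msg_vec) then VV[0][0]++ -> VV[0]=[3, 2, 0]
Event 4: LOCAL 2: VV[2][2]++ -> VV[2]=[0, 0, 1]
Event 5: LOCAL 2: VV[2][2]++ -> VV[2]=[0, 0, 2]
Event 6: SEND 2->1: VV[2][2]++ -> VV[2]=[0, 0, 3], msg_vec=[0, 0, 3]; VV[1]=max(VV[1],msg_vec) then VV[1][1]++ -> VV[1]=[0, 3, 3]
Event 7: SEND 2->0: VV[2][2]++ -> VV[2]=[0, 0, 4], msg_vec=[0, 0, 4]; VV[0]=max(VV[0],msg_vec) then VV[0][0]++ -> VV[0]=[4, 2, 4]
Event 5 stamp: [0, 0, 2]
Event 7 stamp: [0, 0, 4]
[0, 0, 2] <= [0, 0, 4]? True. Equal? False. Happens-before: True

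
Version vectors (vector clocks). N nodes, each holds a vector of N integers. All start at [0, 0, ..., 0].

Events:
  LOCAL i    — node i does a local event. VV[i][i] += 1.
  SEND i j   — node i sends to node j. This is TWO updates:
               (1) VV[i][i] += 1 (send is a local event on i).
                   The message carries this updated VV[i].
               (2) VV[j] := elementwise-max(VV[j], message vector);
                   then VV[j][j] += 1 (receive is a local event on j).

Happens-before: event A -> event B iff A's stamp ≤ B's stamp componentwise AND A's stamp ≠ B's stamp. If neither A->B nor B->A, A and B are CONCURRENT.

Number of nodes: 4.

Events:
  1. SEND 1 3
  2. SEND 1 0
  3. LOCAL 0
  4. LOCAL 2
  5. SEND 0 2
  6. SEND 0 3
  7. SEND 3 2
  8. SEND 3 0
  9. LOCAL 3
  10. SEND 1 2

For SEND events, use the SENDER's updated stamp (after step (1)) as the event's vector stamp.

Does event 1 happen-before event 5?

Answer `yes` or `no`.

Answer: yes

Derivation:
Initial: VV[0]=[0, 0, 0, 0]
Initial: VV[1]=[0, 0, 0, 0]
Initial: VV[2]=[0, 0, 0, 0]
Initial: VV[3]=[0, 0, 0, 0]
Event 1: SEND 1->3: VV[1][1]++ -> VV[1]=[0, 1, 0, 0], msg_vec=[0, 1, 0, 0]; VV[3]=max(VV[3],msg_vec) then VV[3][3]++ -> VV[3]=[0, 1, 0, 1]
Event 2: SEND 1->0: VV[1][1]++ -> VV[1]=[0, 2, 0, 0], msg_vec=[0, 2, 0, 0]; VV[0]=max(VV[0],msg_vec) then VV[0][0]++ -> VV[0]=[1, 2, 0, 0]
Event 3: LOCAL 0: VV[0][0]++ -> VV[0]=[2, 2, 0, 0]
Event 4: LOCAL 2: VV[2][2]++ -> VV[2]=[0, 0, 1, 0]
Event 5: SEND 0->2: VV[0][0]++ -> VV[0]=[3, 2, 0, 0], msg_vec=[3, 2, 0, 0]; VV[2]=max(VV[2],msg_vec) then VV[2][2]++ -> VV[2]=[3, 2, 2, 0]
Event 6: SEND 0->3: VV[0][0]++ -> VV[0]=[4, 2, 0, 0], msg_vec=[4, 2, 0, 0]; VV[3]=max(VV[3],msg_vec) then VV[3][3]++ -> VV[3]=[4, 2, 0, 2]
Event 7: SEND 3->2: VV[3][3]++ -> VV[3]=[4, 2, 0, 3], msg_vec=[4, 2, 0, 3]; VV[2]=max(VV[2],msg_vec) then VV[2][2]++ -> VV[2]=[4, 2, 3, 3]
Event 8: SEND 3->0: VV[3][3]++ -> VV[3]=[4, 2, 0, 4], msg_vec=[4, 2, 0, 4]; VV[0]=max(VV[0],msg_vec) then VV[0][0]++ -> VV[0]=[5, 2, 0, 4]
Event 9: LOCAL 3: VV[3][3]++ -> VV[3]=[4, 2, 0, 5]
Event 10: SEND 1->2: VV[1][1]++ -> VV[1]=[0, 3, 0, 0], msg_vec=[0, 3, 0, 0]; VV[2]=max(VV[2],msg_vec) then VV[2][2]++ -> VV[2]=[4, 3, 4, 3]
Event 1 stamp: [0, 1, 0, 0]
Event 5 stamp: [3, 2, 0, 0]
[0, 1, 0, 0] <= [3, 2, 0, 0]? True. Equal? False. Happens-before: True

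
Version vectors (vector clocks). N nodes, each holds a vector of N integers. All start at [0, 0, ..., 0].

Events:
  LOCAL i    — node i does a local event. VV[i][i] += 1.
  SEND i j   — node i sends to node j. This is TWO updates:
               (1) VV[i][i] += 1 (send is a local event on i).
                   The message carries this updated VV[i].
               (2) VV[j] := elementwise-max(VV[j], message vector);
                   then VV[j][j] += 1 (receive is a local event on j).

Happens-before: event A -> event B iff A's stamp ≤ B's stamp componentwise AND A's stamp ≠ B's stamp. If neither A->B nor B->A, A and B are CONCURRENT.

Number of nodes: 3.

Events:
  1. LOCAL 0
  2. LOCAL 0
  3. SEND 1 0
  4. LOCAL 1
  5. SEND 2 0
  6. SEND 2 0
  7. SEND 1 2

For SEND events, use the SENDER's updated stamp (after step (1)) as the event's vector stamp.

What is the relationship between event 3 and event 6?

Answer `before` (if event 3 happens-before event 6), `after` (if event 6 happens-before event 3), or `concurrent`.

Initial: VV[0]=[0, 0, 0]
Initial: VV[1]=[0, 0, 0]
Initial: VV[2]=[0, 0, 0]
Event 1: LOCAL 0: VV[0][0]++ -> VV[0]=[1, 0, 0]
Event 2: LOCAL 0: VV[0][0]++ -> VV[0]=[2, 0, 0]
Event 3: SEND 1->0: VV[1][1]++ -> VV[1]=[0, 1, 0], msg_vec=[0, 1, 0]; VV[0]=max(VV[0],msg_vec) then VV[0][0]++ -> VV[0]=[3, 1, 0]
Event 4: LOCAL 1: VV[1][1]++ -> VV[1]=[0, 2, 0]
Event 5: SEND 2->0: VV[2][2]++ -> VV[2]=[0, 0, 1], msg_vec=[0, 0, 1]; VV[0]=max(VV[0],msg_vec) then VV[0][0]++ -> VV[0]=[4, 1, 1]
Event 6: SEND 2->0: VV[2][2]++ -> VV[2]=[0, 0, 2], msg_vec=[0, 0, 2]; VV[0]=max(VV[0],msg_vec) then VV[0][0]++ -> VV[0]=[5, 1, 2]
Event 7: SEND 1->2: VV[1][1]++ -> VV[1]=[0, 3, 0], msg_vec=[0, 3, 0]; VV[2]=max(VV[2],msg_vec) then VV[2][2]++ -> VV[2]=[0, 3, 3]
Event 3 stamp: [0, 1, 0]
Event 6 stamp: [0, 0, 2]
[0, 1, 0] <= [0, 0, 2]? False
[0, 0, 2] <= [0, 1, 0]? False
Relation: concurrent

Answer: concurrent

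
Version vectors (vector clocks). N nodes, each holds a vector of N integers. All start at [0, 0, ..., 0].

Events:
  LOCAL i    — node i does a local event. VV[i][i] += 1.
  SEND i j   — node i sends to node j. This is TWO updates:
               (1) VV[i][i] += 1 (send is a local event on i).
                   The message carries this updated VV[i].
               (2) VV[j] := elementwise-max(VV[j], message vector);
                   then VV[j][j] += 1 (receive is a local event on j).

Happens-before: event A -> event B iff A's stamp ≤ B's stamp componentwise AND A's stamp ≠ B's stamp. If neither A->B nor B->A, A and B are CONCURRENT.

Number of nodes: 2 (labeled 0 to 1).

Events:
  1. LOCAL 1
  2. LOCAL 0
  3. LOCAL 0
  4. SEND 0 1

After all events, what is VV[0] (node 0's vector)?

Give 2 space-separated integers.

Answer: 3 0

Derivation:
Initial: VV[0]=[0, 0]
Initial: VV[1]=[0, 0]
Event 1: LOCAL 1: VV[1][1]++ -> VV[1]=[0, 1]
Event 2: LOCAL 0: VV[0][0]++ -> VV[0]=[1, 0]
Event 3: LOCAL 0: VV[0][0]++ -> VV[0]=[2, 0]
Event 4: SEND 0->1: VV[0][0]++ -> VV[0]=[3, 0], msg_vec=[3, 0]; VV[1]=max(VV[1],msg_vec) then VV[1][1]++ -> VV[1]=[3, 2]
Final vectors: VV[0]=[3, 0]; VV[1]=[3, 2]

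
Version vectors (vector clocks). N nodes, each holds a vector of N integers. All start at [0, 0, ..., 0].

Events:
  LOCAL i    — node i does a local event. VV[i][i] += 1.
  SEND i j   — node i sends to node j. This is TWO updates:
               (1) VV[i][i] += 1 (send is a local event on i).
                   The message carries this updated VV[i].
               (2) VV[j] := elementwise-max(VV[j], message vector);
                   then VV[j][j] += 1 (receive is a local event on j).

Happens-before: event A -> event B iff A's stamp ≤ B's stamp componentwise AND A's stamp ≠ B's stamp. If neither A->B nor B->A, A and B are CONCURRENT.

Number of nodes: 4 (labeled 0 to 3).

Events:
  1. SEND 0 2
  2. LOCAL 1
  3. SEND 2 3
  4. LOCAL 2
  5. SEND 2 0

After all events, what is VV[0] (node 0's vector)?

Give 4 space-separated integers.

Initial: VV[0]=[0, 0, 0, 0]
Initial: VV[1]=[0, 0, 0, 0]
Initial: VV[2]=[0, 0, 0, 0]
Initial: VV[3]=[0, 0, 0, 0]
Event 1: SEND 0->2: VV[0][0]++ -> VV[0]=[1, 0, 0, 0], msg_vec=[1, 0, 0, 0]; VV[2]=max(VV[2],msg_vec) then VV[2][2]++ -> VV[2]=[1, 0, 1, 0]
Event 2: LOCAL 1: VV[1][1]++ -> VV[1]=[0, 1, 0, 0]
Event 3: SEND 2->3: VV[2][2]++ -> VV[2]=[1, 0, 2, 0], msg_vec=[1, 0, 2, 0]; VV[3]=max(VV[3],msg_vec) then VV[3][3]++ -> VV[3]=[1, 0, 2, 1]
Event 4: LOCAL 2: VV[2][2]++ -> VV[2]=[1, 0, 3, 0]
Event 5: SEND 2->0: VV[2][2]++ -> VV[2]=[1, 0, 4, 0], msg_vec=[1, 0, 4, 0]; VV[0]=max(VV[0],msg_vec) then VV[0][0]++ -> VV[0]=[2, 0, 4, 0]
Final vectors: VV[0]=[2, 0, 4, 0]; VV[1]=[0, 1, 0, 0]; VV[2]=[1, 0, 4, 0]; VV[3]=[1, 0, 2, 1]

Answer: 2 0 4 0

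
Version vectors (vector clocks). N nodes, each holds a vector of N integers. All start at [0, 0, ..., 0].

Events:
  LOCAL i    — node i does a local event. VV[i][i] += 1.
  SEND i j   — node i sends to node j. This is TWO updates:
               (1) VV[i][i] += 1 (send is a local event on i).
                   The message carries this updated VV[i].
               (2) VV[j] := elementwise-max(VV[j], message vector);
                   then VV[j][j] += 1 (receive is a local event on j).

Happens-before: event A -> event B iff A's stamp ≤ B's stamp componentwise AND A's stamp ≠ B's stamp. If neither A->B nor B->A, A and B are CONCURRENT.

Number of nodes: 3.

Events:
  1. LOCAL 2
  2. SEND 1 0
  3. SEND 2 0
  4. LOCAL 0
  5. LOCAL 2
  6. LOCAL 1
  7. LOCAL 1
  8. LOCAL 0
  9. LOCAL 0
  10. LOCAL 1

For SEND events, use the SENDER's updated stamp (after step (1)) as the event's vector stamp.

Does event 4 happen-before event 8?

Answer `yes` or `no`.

Answer: yes

Derivation:
Initial: VV[0]=[0, 0, 0]
Initial: VV[1]=[0, 0, 0]
Initial: VV[2]=[0, 0, 0]
Event 1: LOCAL 2: VV[2][2]++ -> VV[2]=[0, 0, 1]
Event 2: SEND 1->0: VV[1][1]++ -> VV[1]=[0, 1, 0], msg_vec=[0, 1, 0]; VV[0]=max(VV[0],msg_vec) then VV[0][0]++ -> VV[0]=[1, 1, 0]
Event 3: SEND 2->0: VV[2][2]++ -> VV[2]=[0, 0, 2], msg_vec=[0, 0, 2]; VV[0]=max(VV[0],msg_vec) then VV[0][0]++ -> VV[0]=[2, 1, 2]
Event 4: LOCAL 0: VV[0][0]++ -> VV[0]=[3, 1, 2]
Event 5: LOCAL 2: VV[2][2]++ -> VV[2]=[0, 0, 3]
Event 6: LOCAL 1: VV[1][1]++ -> VV[1]=[0, 2, 0]
Event 7: LOCAL 1: VV[1][1]++ -> VV[1]=[0, 3, 0]
Event 8: LOCAL 0: VV[0][0]++ -> VV[0]=[4, 1, 2]
Event 9: LOCAL 0: VV[0][0]++ -> VV[0]=[5, 1, 2]
Event 10: LOCAL 1: VV[1][1]++ -> VV[1]=[0, 4, 0]
Event 4 stamp: [3, 1, 2]
Event 8 stamp: [4, 1, 2]
[3, 1, 2] <= [4, 1, 2]? True. Equal? False. Happens-before: True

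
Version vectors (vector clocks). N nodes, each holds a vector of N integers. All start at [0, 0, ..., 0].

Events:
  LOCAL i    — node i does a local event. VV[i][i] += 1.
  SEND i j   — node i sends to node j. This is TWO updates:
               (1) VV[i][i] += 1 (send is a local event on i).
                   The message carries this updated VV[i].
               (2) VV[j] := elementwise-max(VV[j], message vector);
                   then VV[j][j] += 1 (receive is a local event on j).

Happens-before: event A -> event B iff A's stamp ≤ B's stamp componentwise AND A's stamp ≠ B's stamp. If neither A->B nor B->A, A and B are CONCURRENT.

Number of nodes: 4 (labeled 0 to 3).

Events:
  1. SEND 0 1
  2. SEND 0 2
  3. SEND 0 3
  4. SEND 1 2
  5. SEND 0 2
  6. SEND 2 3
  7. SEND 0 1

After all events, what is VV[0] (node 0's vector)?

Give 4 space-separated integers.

Initial: VV[0]=[0, 0, 0, 0]
Initial: VV[1]=[0, 0, 0, 0]
Initial: VV[2]=[0, 0, 0, 0]
Initial: VV[3]=[0, 0, 0, 0]
Event 1: SEND 0->1: VV[0][0]++ -> VV[0]=[1, 0, 0, 0], msg_vec=[1, 0, 0, 0]; VV[1]=max(VV[1],msg_vec) then VV[1][1]++ -> VV[1]=[1, 1, 0, 0]
Event 2: SEND 0->2: VV[0][0]++ -> VV[0]=[2, 0, 0, 0], msg_vec=[2, 0, 0, 0]; VV[2]=max(VV[2],msg_vec) then VV[2][2]++ -> VV[2]=[2, 0, 1, 0]
Event 3: SEND 0->3: VV[0][0]++ -> VV[0]=[3, 0, 0, 0], msg_vec=[3, 0, 0, 0]; VV[3]=max(VV[3],msg_vec) then VV[3][3]++ -> VV[3]=[3, 0, 0, 1]
Event 4: SEND 1->2: VV[1][1]++ -> VV[1]=[1, 2, 0, 0], msg_vec=[1, 2, 0, 0]; VV[2]=max(VV[2],msg_vec) then VV[2][2]++ -> VV[2]=[2, 2, 2, 0]
Event 5: SEND 0->2: VV[0][0]++ -> VV[0]=[4, 0, 0, 0], msg_vec=[4, 0, 0, 0]; VV[2]=max(VV[2],msg_vec) then VV[2][2]++ -> VV[2]=[4, 2, 3, 0]
Event 6: SEND 2->3: VV[2][2]++ -> VV[2]=[4, 2, 4, 0], msg_vec=[4, 2, 4, 0]; VV[3]=max(VV[3],msg_vec) then VV[3][3]++ -> VV[3]=[4, 2, 4, 2]
Event 7: SEND 0->1: VV[0][0]++ -> VV[0]=[5, 0, 0, 0], msg_vec=[5, 0, 0, 0]; VV[1]=max(VV[1],msg_vec) then VV[1][1]++ -> VV[1]=[5, 3, 0, 0]
Final vectors: VV[0]=[5, 0, 0, 0]; VV[1]=[5, 3, 0, 0]; VV[2]=[4, 2, 4, 0]; VV[3]=[4, 2, 4, 2]

Answer: 5 0 0 0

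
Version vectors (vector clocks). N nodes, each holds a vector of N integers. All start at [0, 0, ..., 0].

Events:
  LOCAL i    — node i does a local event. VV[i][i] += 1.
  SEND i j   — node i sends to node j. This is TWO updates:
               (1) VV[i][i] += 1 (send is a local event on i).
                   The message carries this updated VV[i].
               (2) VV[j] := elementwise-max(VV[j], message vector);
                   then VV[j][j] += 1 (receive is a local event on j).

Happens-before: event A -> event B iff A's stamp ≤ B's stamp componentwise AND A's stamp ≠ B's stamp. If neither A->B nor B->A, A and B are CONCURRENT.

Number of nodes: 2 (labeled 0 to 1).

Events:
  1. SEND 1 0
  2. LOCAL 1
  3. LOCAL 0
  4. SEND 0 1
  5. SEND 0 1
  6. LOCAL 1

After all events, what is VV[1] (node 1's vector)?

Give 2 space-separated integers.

Initial: VV[0]=[0, 0]
Initial: VV[1]=[0, 0]
Event 1: SEND 1->0: VV[1][1]++ -> VV[1]=[0, 1], msg_vec=[0, 1]; VV[0]=max(VV[0],msg_vec) then VV[0][0]++ -> VV[0]=[1, 1]
Event 2: LOCAL 1: VV[1][1]++ -> VV[1]=[0, 2]
Event 3: LOCAL 0: VV[0][0]++ -> VV[0]=[2, 1]
Event 4: SEND 0->1: VV[0][0]++ -> VV[0]=[3, 1], msg_vec=[3, 1]; VV[1]=max(VV[1],msg_vec) then VV[1][1]++ -> VV[1]=[3, 3]
Event 5: SEND 0->1: VV[0][0]++ -> VV[0]=[4, 1], msg_vec=[4, 1]; VV[1]=max(VV[1],msg_vec) then VV[1][1]++ -> VV[1]=[4, 4]
Event 6: LOCAL 1: VV[1][1]++ -> VV[1]=[4, 5]
Final vectors: VV[0]=[4, 1]; VV[1]=[4, 5]

Answer: 4 5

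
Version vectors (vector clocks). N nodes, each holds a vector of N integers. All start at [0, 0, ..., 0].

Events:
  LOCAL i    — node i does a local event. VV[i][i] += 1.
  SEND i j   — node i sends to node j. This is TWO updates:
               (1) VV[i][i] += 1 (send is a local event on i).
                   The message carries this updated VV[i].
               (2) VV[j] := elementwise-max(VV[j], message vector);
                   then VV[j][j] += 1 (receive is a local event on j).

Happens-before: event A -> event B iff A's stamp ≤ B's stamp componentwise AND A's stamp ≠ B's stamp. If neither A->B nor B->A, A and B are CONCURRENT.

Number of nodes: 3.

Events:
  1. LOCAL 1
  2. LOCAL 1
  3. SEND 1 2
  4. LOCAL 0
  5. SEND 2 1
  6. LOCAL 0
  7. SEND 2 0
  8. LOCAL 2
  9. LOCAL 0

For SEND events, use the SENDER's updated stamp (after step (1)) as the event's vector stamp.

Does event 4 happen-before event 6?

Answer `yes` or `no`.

Answer: yes

Derivation:
Initial: VV[0]=[0, 0, 0]
Initial: VV[1]=[0, 0, 0]
Initial: VV[2]=[0, 0, 0]
Event 1: LOCAL 1: VV[1][1]++ -> VV[1]=[0, 1, 0]
Event 2: LOCAL 1: VV[1][1]++ -> VV[1]=[0, 2, 0]
Event 3: SEND 1->2: VV[1][1]++ -> VV[1]=[0, 3, 0], msg_vec=[0, 3, 0]; VV[2]=max(VV[2],msg_vec) then VV[2][2]++ -> VV[2]=[0, 3, 1]
Event 4: LOCAL 0: VV[0][0]++ -> VV[0]=[1, 0, 0]
Event 5: SEND 2->1: VV[2][2]++ -> VV[2]=[0, 3, 2], msg_vec=[0, 3, 2]; VV[1]=max(VV[1],msg_vec) then VV[1][1]++ -> VV[1]=[0, 4, 2]
Event 6: LOCAL 0: VV[0][0]++ -> VV[0]=[2, 0, 0]
Event 7: SEND 2->0: VV[2][2]++ -> VV[2]=[0, 3, 3], msg_vec=[0, 3, 3]; VV[0]=max(VV[0],msg_vec) then VV[0][0]++ -> VV[0]=[3, 3, 3]
Event 8: LOCAL 2: VV[2][2]++ -> VV[2]=[0, 3, 4]
Event 9: LOCAL 0: VV[0][0]++ -> VV[0]=[4, 3, 3]
Event 4 stamp: [1, 0, 0]
Event 6 stamp: [2, 0, 0]
[1, 0, 0] <= [2, 0, 0]? True. Equal? False. Happens-before: True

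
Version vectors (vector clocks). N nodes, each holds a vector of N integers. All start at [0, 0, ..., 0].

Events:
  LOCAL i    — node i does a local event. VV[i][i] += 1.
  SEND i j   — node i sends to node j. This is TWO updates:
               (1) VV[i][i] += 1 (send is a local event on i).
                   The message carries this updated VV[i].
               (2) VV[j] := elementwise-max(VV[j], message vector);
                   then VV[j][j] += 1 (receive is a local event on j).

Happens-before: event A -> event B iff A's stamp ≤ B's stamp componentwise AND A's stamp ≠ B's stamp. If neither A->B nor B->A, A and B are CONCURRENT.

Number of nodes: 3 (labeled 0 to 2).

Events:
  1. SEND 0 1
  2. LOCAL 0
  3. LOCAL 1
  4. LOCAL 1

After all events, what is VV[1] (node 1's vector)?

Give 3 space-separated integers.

Initial: VV[0]=[0, 0, 0]
Initial: VV[1]=[0, 0, 0]
Initial: VV[2]=[0, 0, 0]
Event 1: SEND 0->1: VV[0][0]++ -> VV[0]=[1, 0, 0], msg_vec=[1, 0, 0]; VV[1]=max(VV[1],msg_vec) then VV[1][1]++ -> VV[1]=[1, 1, 0]
Event 2: LOCAL 0: VV[0][0]++ -> VV[0]=[2, 0, 0]
Event 3: LOCAL 1: VV[1][1]++ -> VV[1]=[1, 2, 0]
Event 4: LOCAL 1: VV[1][1]++ -> VV[1]=[1, 3, 0]
Final vectors: VV[0]=[2, 0, 0]; VV[1]=[1, 3, 0]; VV[2]=[0, 0, 0]

Answer: 1 3 0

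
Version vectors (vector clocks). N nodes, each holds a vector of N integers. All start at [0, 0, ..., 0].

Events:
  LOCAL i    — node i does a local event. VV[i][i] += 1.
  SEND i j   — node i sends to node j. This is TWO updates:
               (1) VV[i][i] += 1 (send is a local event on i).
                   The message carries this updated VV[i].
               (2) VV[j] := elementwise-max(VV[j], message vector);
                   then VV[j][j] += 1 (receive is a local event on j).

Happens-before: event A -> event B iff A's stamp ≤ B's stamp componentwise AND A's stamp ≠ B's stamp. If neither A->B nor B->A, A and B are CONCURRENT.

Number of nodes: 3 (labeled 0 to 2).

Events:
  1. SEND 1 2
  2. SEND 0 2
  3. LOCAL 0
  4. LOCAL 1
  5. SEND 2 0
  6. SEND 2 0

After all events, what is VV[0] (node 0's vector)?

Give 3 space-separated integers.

Answer: 4 1 4

Derivation:
Initial: VV[0]=[0, 0, 0]
Initial: VV[1]=[0, 0, 0]
Initial: VV[2]=[0, 0, 0]
Event 1: SEND 1->2: VV[1][1]++ -> VV[1]=[0, 1, 0], msg_vec=[0, 1, 0]; VV[2]=max(VV[2],msg_vec) then VV[2][2]++ -> VV[2]=[0, 1, 1]
Event 2: SEND 0->2: VV[0][0]++ -> VV[0]=[1, 0, 0], msg_vec=[1, 0, 0]; VV[2]=max(VV[2],msg_vec) then VV[2][2]++ -> VV[2]=[1, 1, 2]
Event 3: LOCAL 0: VV[0][0]++ -> VV[0]=[2, 0, 0]
Event 4: LOCAL 1: VV[1][1]++ -> VV[1]=[0, 2, 0]
Event 5: SEND 2->0: VV[2][2]++ -> VV[2]=[1, 1, 3], msg_vec=[1, 1, 3]; VV[0]=max(VV[0],msg_vec) then VV[0][0]++ -> VV[0]=[3, 1, 3]
Event 6: SEND 2->0: VV[2][2]++ -> VV[2]=[1, 1, 4], msg_vec=[1, 1, 4]; VV[0]=max(VV[0],msg_vec) then VV[0][0]++ -> VV[0]=[4, 1, 4]
Final vectors: VV[0]=[4, 1, 4]; VV[1]=[0, 2, 0]; VV[2]=[1, 1, 4]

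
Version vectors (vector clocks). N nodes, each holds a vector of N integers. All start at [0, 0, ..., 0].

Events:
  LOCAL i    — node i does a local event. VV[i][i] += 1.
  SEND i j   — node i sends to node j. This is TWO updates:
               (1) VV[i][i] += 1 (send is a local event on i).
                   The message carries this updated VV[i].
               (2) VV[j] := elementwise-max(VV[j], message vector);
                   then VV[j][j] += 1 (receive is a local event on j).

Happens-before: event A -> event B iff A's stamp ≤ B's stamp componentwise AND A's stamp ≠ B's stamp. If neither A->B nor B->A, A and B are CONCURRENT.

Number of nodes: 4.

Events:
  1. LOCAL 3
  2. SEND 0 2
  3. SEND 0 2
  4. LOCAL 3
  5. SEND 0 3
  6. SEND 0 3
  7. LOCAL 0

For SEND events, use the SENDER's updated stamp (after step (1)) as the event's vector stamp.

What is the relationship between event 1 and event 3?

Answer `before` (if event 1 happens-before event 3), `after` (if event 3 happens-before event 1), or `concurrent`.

Answer: concurrent

Derivation:
Initial: VV[0]=[0, 0, 0, 0]
Initial: VV[1]=[0, 0, 0, 0]
Initial: VV[2]=[0, 0, 0, 0]
Initial: VV[3]=[0, 0, 0, 0]
Event 1: LOCAL 3: VV[3][3]++ -> VV[3]=[0, 0, 0, 1]
Event 2: SEND 0->2: VV[0][0]++ -> VV[0]=[1, 0, 0, 0], msg_vec=[1, 0, 0, 0]; VV[2]=max(VV[2],msg_vec) then VV[2][2]++ -> VV[2]=[1, 0, 1, 0]
Event 3: SEND 0->2: VV[0][0]++ -> VV[0]=[2, 0, 0, 0], msg_vec=[2, 0, 0, 0]; VV[2]=max(VV[2],msg_vec) then VV[2][2]++ -> VV[2]=[2, 0, 2, 0]
Event 4: LOCAL 3: VV[3][3]++ -> VV[3]=[0, 0, 0, 2]
Event 5: SEND 0->3: VV[0][0]++ -> VV[0]=[3, 0, 0, 0], msg_vec=[3, 0, 0, 0]; VV[3]=max(VV[3],msg_vec) then VV[3][3]++ -> VV[3]=[3, 0, 0, 3]
Event 6: SEND 0->3: VV[0][0]++ -> VV[0]=[4, 0, 0, 0], msg_vec=[4, 0, 0, 0]; VV[3]=max(VV[3],msg_vec) then VV[3][3]++ -> VV[3]=[4, 0, 0, 4]
Event 7: LOCAL 0: VV[0][0]++ -> VV[0]=[5, 0, 0, 0]
Event 1 stamp: [0, 0, 0, 1]
Event 3 stamp: [2, 0, 0, 0]
[0, 0, 0, 1] <= [2, 0, 0, 0]? False
[2, 0, 0, 0] <= [0, 0, 0, 1]? False
Relation: concurrent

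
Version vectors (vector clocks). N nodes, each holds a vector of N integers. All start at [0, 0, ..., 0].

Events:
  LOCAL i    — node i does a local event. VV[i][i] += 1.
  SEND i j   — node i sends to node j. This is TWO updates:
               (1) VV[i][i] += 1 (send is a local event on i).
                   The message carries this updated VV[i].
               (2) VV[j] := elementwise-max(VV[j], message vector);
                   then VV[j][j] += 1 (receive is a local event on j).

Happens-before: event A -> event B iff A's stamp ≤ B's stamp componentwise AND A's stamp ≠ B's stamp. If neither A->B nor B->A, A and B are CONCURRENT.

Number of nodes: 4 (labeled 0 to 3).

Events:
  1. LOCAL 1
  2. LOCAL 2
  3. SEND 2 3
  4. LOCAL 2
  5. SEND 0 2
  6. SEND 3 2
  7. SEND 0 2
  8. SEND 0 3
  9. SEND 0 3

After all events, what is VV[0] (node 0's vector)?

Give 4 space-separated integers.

Answer: 4 0 0 0

Derivation:
Initial: VV[0]=[0, 0, 0, 0]
Initial: VV[1]=[0, 0, 0, 0]
Initial: VV[2]=[0, 0, 0, 0]
Initial: VV[3]=[0, 0, 0, 0]
Event 1: LOCAL 1: VV[1][1]++ -> VV[1]=[0, 1, 0, 0]
Event 2: LOCAL 2: VV[2][2]++ -> VV[2]=[0, 0, 1, 0]
Event 3: SEND 2->3: VV[2][2]++ -> VV[2]=[0, 0, 2, 0], msg_vec=[0, 0, 2, 0]; VV[3]=max(VV[3],msg_vec) then VV[3][3]++ -> VV[3]=[0, 0, 2, 1]
Event 4: LOCAL 2: VV[2][2]++ -> VV[2]=[0, 0, 3, 0]
Event 5: SEND 0->2: VV[0][0]++ -> VV[0]=[1, 0, 0, 0], msg_vec=[1, 0, 0, 0]; VV[2]=max(VV[2],msg_vec) then VV[2][2]++ -> VV[2]=[1, 0, 4, 0]
Event 6: SEND 3->2: VV[3][3]++ -> VV[3]=[0, 0, 2, 2], msg_vec=[0, 0, 2, 2]; VV[2]=max(VV[2],msg_vec) then VV[2][2]++ -> VV[2]=[1, 0, 5, 2]
Event 7: SEND 0->2: VV[0][0]++ -> VV[0]=[2, 0, 0, 0], msg_vec=[2, 0, 0, 0]; VV[2]=max(VV[2],msg_vec) then VV[2][2]++ -> VV[2]=[2, 0, 6, 2]
Event 8: SEND 0->3: VV[0][0]++ -> VV[0]=[3, 0, 0, 0], msg_vec=[3, 0, 0, 0]; VV[3]=max(VV[3],msg_vec) then VV[3][3]++ -> VV[3]=[3, 0, 2, 3]
Event 9: SEND 0->3: VV[0][0]++ -> VV[0]=[4, 0, 0, 0], msg_vec=[4, 0, 0, 0]; VV[3]=max(VV[3],msg_vec) then VV[3][3]++ -> VV[3]=[4, 0, 2, 4]
Final vectors: VV[0]=[4, 0, 0, 0]; VV[1]=[0, 1, 0, 0]; VV[2]=[2, 0, 6, 2]; VV[3]=[4, 0, 2, 4]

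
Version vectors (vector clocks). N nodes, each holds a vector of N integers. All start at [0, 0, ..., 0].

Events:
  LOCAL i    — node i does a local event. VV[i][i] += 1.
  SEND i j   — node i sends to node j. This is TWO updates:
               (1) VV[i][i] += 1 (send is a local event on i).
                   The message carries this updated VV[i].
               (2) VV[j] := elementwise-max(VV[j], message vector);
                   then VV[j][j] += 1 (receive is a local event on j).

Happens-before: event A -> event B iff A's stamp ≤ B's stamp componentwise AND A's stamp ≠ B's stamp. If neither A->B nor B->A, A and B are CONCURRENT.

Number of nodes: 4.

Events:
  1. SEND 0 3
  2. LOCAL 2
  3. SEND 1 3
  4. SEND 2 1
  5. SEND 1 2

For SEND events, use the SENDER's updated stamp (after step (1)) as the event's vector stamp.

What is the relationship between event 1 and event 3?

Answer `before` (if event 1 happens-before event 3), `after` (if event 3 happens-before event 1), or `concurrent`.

Initial: VV[0]=[0, 0, 0, 0]
Initial: VV[1]=[0, 0, 0, 0]
Initial: VV[2]=[0, 0, 0, 0]
Initial: VV[3]=[0, 0, 0, 0]
Event 1: SEND 0->3: VV[0][0]++ -> VV[0]=[1, 0, 0, 0], msg_vec=[1, 0, 0, 0]; VV[3]=max(VV[3],msg_vec) then VV[3][3]++ -> VV[3]=[1, 0, 0, 1]
Event 2: LOCAL 2: VV[2][2]++ -> VV[2]=[0, 0, 1, 0]
Event 3: SEND 1->3: VV[1][1]++ -> VV[1]=[0, 1, 0, 0], msg_vec=[0, 1, 0, 0]; VV[3]=max(VV[3],msg_vec) then VV[3][3]++ -> VV[3]=[1, 1, 0, 2]
Event 4: SEND 2->1: VV[2][2]++ -> VV[2]=[0, 0, 2, 0], msg_vec=[0, 0, 2, 0]; VV[1]=max(VV[1],msg_vec) then VV[1][1]++ -> VV[1]=[0, 2, 2, 0]
Event 5: SEND 1->2: VV[1][1]++ -> VV[1]=[0, 3, 2, 0], msg_vec=[0, 3, 2, 0]; VV[2]=max(VV[2],msg_vec) then VV[2][2]++ -> VV[2]=[0, 3, 3, 0]
Event 1 stamp: [1, 0, 0, 0]
Event 3 stamp: [0, 1, 0, 0]
[1, 0, 0, 0] <= [0, 1, 0, 0]? False
[0, 1, 0, 0] <= [1, 0, 0, 0]? False
Relation: concurrent

Answer: concurrent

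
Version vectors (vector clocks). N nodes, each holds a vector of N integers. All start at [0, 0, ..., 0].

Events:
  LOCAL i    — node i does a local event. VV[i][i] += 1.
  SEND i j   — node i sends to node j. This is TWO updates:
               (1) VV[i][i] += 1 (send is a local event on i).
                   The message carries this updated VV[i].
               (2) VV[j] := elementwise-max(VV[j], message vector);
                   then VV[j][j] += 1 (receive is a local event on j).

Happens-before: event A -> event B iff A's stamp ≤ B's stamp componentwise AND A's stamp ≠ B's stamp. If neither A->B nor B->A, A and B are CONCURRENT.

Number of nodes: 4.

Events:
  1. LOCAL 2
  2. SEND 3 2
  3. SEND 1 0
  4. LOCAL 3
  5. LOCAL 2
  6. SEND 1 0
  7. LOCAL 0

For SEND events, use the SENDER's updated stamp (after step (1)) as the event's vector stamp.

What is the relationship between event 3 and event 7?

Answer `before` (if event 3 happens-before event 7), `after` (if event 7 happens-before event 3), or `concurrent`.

Answer: before

Derivation:
Initial: VV[0]=[0, 0, 0, 0]
Initial: VV[1]=[0, 0, 0, 0]
Initial: VV[2]=[0, 0, 0, 0]
Initial: VV[3]=[0, 0, 0, 0]
Event 1: LOCAL 2: VV[2][2]++ -> VV[2]=[0, 0, 1, 0]
Event 2: SEND 3->2: VV[3][3]++ -> VV[3]=[0, 0, 0, 1], msg_vec=[0, 0, 0, 1]; VV[2]=max(VV[2],msg_vec) then VV[2][2]++ -> VV[2]=[0, 0, 2, 1]
Event 3: SEND 1->0: VV[1][1]++ -> VV[1]=[0, 1, 0, 0], msg_vec=[0, 1, 0, 0]; VV[0]=max(VV[0],msg_vec) then VV[0][0]++ -> VV[0]=[1, 1, 0, 0]
Event 4: LOCAL 3: VV[3][3]++ -> VV[3]=[0, 0, 0, 2]
Event 5: LOCAL 2: VV[2][2]++ -> VV[2]=[0, 0, 3, 1]
Event 6: SEND 1->0: VV[1][1]++ -> VV[1]=[0, 2, 0, 0], msg_vec=[0, 2, 0, 0]; VV[0]=max(VV[0],msg_vec) then VV[0][0]++ -> VV[0]=[2, 2, 0, 0]
Event 7: LOCAL 0: VV[0][0]++ -> VV[0]=[3, 2, 0, 0]
Event 3 stamp: [0, 1, 0, 0]
Event 7 stamp: [3, 2, 0, 0]
[0, 1, 0, 0] <= [3, 2, 0, 0]? True
[3, 2, 0, 0] <= [0, 1, 0, 0]? False
Relation: before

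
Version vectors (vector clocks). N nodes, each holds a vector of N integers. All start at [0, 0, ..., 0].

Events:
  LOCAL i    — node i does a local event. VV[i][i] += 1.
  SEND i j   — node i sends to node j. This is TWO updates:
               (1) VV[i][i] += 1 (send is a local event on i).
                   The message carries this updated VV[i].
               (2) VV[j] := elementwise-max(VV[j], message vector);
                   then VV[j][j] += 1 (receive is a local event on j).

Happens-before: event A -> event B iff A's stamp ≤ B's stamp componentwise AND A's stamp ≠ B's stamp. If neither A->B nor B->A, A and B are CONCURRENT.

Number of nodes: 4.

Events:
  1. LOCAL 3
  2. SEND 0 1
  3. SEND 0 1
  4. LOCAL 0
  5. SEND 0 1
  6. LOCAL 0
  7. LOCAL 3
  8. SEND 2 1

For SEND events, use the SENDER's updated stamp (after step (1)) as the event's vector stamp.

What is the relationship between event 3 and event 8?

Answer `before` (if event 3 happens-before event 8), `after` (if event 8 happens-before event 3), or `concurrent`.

Initial: VV[0]=[0, 0, 0, 0]
Initial: VV[1]=[0, 0, 0, 0]
Initial: VV[2]=[0, 0, 0, 0]
Initial: VV[3]=[0, 0, 0, 0]
Event 1: LOCAL 3: VV[3][3]++ -> VV[3]=[0, 0, 0, 1]
Event 2: SEND 0->1: VV[0][0]++ -> VV[0]=[1, 0, 0, 0], msg_vec=[1, 0, 0, 0]; VV[1]=max(VV[1],msg_vec) then VV[1][1]++ -> VV[1]=[1, 1, 0, 0]
Event 3: SEND 0->1: VV[0][0]++ -> VV[0]=[2, 0, 0, 0], msg_vec=[2, 0, 0, 0]; VV[1]=max(VV[1],msg_vec) then VV[1][1]++ -> VV[1]=[2, 2, 0, 0]
Event 4: LOCAL 0: VV[0][0]++ -> VV[0]=[3, 0, 0, 0]
Event 5: SEND 0->1: VV[0][0]++ -> VV[0]=[4, 0, 0, 0], msg_vec=[4, 0, 0, 0]; VV[1]=max(VV[1],msg_vec) then VV[1][1]++ -> VV[1]=[4, 3, 0, 0]
Event 6: LOCAL 0: VV[0][0]++ -> VV[0]=[5, 0, 0, 0]
Event 7: LOCAL 3: VV[3][3]++ -> VV[3]=[0, 0, 0, 2]
Event 8: SEND 2->1: VV[2][2]++ -> VV[2]=[0, 0, 1, 0], msg_vec=[0, 0, 1, 0]; VV[1]=max(VV[1],msg_vec) then VV[1][1]++ -> VV[1]=[4, 4, 1, 0]
Event 3 stamp: [2, 0, 0, 0]
Event 8 stamp: [0, 0, 1, 0]
[2, 0, 0, 0] <= [0, 0, 1, 0]? False
[0, 0, 1, 0] <= [2, 0, 0, 0]? False
Relation: concurrent

Answer: concurrent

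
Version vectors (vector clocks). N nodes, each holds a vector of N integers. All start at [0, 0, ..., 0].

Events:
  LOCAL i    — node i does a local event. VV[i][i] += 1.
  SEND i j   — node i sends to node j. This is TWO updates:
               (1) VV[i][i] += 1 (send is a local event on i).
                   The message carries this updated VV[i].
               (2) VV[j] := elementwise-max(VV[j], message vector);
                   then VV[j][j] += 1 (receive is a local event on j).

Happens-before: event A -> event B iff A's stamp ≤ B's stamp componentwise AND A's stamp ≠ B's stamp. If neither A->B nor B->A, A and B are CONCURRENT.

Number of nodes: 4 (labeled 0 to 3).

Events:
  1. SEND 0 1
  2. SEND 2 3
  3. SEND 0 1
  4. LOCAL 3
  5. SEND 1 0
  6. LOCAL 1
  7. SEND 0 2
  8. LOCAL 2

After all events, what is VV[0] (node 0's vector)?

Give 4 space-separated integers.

Initial: VV[0]=[0, 0, 0, 0]
Initial: VV[1]=[0, 0, 0, 0]
Initial: VV[2]=[0, 0, 0, 0]
Initial: VV[3]=[0, 0, 0, 0]
Event 1: SEND 0->1: VV[0][0]++ -> VV[0]=[1, 0, 0, 0], msg_vec=[1, 0, 0, 0]; VV[1]=max(VV[1],msg_vec) then VV[1][1]++ -> VV[1]=[1, 1, 0, 0]
Event 2: SEND 2->3: VV[2][2]++ -> VV[2]=[0, 0, 1, 0], msg_vec=[0, 0, 1, 0]; VV[3]=max(VV[3],msg_vec) then VV[3][3]++ -> VV[3]=[0, 0, 1, 1]
Event 3: SEND 0->1: VV[0][0]++ -> VV[0]=[2, 0, 0, 0], msg_vec=[2, 0, 0, 0]; VV[1]=max(VV[1],msg_vec) then VV[1][1]++ -> VV[1]=[2, 2, 0, 0]
Event 4: LOCAL 3: VV[3][3]++ -> VV[3]=[0, 0, 1, 2]
Event 5: SEND 1->0: VV[1][1]++ -> VV[1]=[2, 3, 0, 0], msg_vec=[2, 3, 0, 0]; VV[0]=max(VV[0],msg_vec) then VV[0][0]++ -> VV[0]=[3, 3, 0, 0]
Event 6: LOCAL 1: VV[1][1]++ -> VV[1]=[2, 4, 0, 0]
Event 7: SEND 0->2: VV[0][0]++ -> VV[0]=[4, 3, 0, 0], msg_vec=[4, 3, 0, 0]; VV[2]=max(VV[2],msg_vec) then VV[2][2]++ -> VV[2]=[4, 3, 2, 0]
Event 8: LOCAL 2: VV[2][2]++ -> VV[2]=[4, 3, 3, 0]
Final vectors: VV[0]=[4, 3, 0, 0]; VV[1]=[2, 4, 0, 0]; VV[2]=[4, 3, 3, 0]; VV[3]=[0, 0, 1, 2]

Answer: 4 3 0 0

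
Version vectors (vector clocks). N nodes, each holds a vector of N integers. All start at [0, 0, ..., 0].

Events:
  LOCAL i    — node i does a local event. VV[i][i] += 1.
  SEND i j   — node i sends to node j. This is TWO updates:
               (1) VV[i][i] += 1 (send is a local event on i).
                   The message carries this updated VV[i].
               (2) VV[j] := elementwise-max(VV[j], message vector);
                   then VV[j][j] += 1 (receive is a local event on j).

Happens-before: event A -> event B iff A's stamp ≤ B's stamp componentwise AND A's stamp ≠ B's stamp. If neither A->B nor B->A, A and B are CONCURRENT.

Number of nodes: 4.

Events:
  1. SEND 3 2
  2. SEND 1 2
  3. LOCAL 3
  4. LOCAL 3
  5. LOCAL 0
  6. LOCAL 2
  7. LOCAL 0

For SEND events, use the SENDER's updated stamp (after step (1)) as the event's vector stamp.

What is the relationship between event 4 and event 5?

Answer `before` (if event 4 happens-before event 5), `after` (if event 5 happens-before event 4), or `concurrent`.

Initial: VV[0]=[0, 0, 0, 0]
Initial: VV[1]=[0, 0, 0, 0]
Initial: VV[2]=[0, 0, 0, 0]
Initial: VV[3]=[0, 0, 0, 0]
Event 1: SEND 3->2: VV[3][3]++ -> VV[3]=[0, 0, 0, 1], msg_vec=[0, 0, 0, 1]; VV[2]=max(VV[2],msg_vec) then VV[2][2]++ -> VV[2]=[0, 0, 1, 1]
Event 2: SEND 1->2: VV[1][1]++ -> VV[1]=[0, 1, 0, 0], msg_vec=[0, 1, 0, 0]; VV[2]=max(VV[2],msg_vec) then VV[2][2]++ -> VV[2]=[0, 1, 2, 1]
Event 3: LOCAL 3: VV[3][3]++ -> VV[3]=[0, 0, 0, 2]
Event 4: LOCAL 3: VV[3][3]++ -> VV[3]=[0, 0, 0, 3]
Event 5: LOCAL 0: VV[0][0]++ -> VV[0]=[1, 0, 0, 0]
Event 6: LOCAL 2: VV[2][2]++ -> VV[2]=[0, 1, 3, 1]
Event 7: LOCAL 0: VV[0][0]++ -> VV[0]=[2, 0, 0, 0]
Event 4 stamp: [0, 0, 0, 3]
Event 5 stamp: [1, 0, 0, 0]
[0, 0, 0, 3] <= [1, 0, 0, 0]? False
[1, 0, 0, 0] <= [0, 0, 0, 3]? False
Relation: concurrent

Answer: concurrent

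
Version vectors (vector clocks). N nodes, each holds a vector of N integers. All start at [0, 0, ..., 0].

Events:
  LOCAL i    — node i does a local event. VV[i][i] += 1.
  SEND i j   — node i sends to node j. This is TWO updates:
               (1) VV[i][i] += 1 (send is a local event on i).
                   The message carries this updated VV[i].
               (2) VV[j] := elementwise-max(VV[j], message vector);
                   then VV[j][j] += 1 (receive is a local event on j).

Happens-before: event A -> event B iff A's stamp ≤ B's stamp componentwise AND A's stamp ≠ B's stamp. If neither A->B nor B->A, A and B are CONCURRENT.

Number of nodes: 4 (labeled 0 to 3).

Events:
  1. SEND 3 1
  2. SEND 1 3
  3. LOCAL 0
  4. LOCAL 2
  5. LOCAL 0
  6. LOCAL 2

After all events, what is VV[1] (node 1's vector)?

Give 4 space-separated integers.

Initial: VV[0]=[0, 0, 0, 0]
Initial: VV[1]=[0, 0, 0, 0]
Initial: VV[2]=[0, 0, 0, 0]
Initial: VV[3]=[0, 0, 0, 0]
Event 1: SEND 3->1: VV[3][3]++ -> VV[3]=[0, 0, 0, 1], msg_vec=[0, 0, 0, 1]; VV[1]=max(VV[1],msg_vec) then VV[1][1]++ -> VV[1]=[0, 1, 0, 1]
Event 2: SEND 1->3: VV[1][1]++ -> VV[1]=[0, 2, 0, 1], msg_vec=[0, 2, 0, 1]; VV[3]=max(VV[3],msg_vec) then VV[3][3]++ -> VV[3]=[0, 2, 0, 2]
Event 3: LOCAL 0: VV[0][0]++ -> VV[0]=[1, 0, 0, 0]
Event 4: LOCAL 2: VV[2][2]++ -> VV[2]=[0, 0, 1, 0]
Event 5: LOCAL 0: VV[0][0]++ -> VV[0]=[2, 0, 0, 0]
Event 6: LOCAL 2: VV[2][2]++ -> VV[2]=[0, 0, 2, 0]
Final vectors: VV[0]=[2, 0, 0, 0]; VV[1]=[0, 2, 0, 1]; VV[2]=[0, 0, 2, 0]; VV[3]=[0, 2, 0, 2]

Answer: 0 2 0 1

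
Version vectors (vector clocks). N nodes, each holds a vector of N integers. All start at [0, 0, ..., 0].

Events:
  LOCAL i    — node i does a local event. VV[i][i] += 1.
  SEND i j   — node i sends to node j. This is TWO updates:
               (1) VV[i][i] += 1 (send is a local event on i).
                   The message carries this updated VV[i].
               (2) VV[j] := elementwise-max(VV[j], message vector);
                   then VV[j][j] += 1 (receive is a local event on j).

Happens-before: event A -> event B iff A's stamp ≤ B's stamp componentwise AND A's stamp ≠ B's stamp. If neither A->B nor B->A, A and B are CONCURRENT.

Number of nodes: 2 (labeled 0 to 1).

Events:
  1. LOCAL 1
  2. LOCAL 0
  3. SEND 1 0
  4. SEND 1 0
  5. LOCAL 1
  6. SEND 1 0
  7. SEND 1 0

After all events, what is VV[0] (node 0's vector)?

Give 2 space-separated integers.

Answer: 5 6

Derivation:
Initial: VV[0]=[0, 0]
Initial: VV[1]=[0, 0]
Event 1: LOCAL 1: VV[1][1]++ -> VV[1]=[0, 1]
Event 2: LOCAL 0: VV[0][0]++ -> VV[0]=[1, 0]
Event 3: SEND 1->0: VV[1][1]++ -> VV[1]=[0, 2], msg_vec=[0, 2]; VV[0]=max(VV[0],msg_vec) then VV[0][0]++ -> VV[0]=[2, 2]
Event 4: SEND 1->0: VV[1][1]++ -> VV[1]=[0, 3], msg_vec=[0, 3]; VV[0]=max(VV[0],msg_vec) then VV[0][0]++ -> VV[0]=[3, 3]
Event 5: LOCAL 1: VV[1][1]++ -> VV[1]=[0, 4]
Event 6: SEND 1->0: VV[1][1]++ -> VV[1]=[0, 5], msg_vec=[0, 5]; VV[0]=max(VV[0],msg_vec) then VV[0][0]++ -> VV[0]=[4, 5]
Event 7: SEND 1->0: VV[1][1]++ -> VV[1]=[0, 6], msg_vec=[0, 6]; VV[0]=max(VV[0],msg_vec) then VV[0][0]++ -> VV[0]=[5, 6]
Final vectors: VV[0]=[5, 6]; VV[1]=[0, 6]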